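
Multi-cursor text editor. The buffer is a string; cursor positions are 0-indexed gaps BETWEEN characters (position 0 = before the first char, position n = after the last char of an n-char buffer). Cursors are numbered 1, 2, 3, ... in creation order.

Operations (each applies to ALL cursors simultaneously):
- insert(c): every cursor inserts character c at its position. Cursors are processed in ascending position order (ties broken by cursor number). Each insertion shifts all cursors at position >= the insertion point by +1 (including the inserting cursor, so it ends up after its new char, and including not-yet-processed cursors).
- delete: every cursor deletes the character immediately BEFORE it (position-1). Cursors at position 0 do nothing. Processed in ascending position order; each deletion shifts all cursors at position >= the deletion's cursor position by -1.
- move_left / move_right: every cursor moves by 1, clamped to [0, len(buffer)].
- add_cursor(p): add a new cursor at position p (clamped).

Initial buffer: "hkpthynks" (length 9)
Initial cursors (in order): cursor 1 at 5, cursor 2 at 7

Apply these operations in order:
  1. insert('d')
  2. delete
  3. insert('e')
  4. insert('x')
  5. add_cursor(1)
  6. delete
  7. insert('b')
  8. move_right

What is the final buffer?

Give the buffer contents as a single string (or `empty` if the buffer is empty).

Answer: bkpthebynebks

Derivation:
After op 1 (insert('d')): buffer="hkpthdyndks" (len 11), cursors c1@6 c2@9, authorship .....1..2..
After op 2 (delete): buffer="hkpthynks" (len 9), cursors c1@5 c2@7, authorship .........
After op 3 (insert('e')): buffer="hkptheyneks" (len 11), cursors c1@6 c2@9, authorship .....1..2..
After op 4 (insert('x')): buffer="hkpthexynexks" (len 13), cursors c1@7 c2@11, authorship .....11..22..
After op 5 (add_cursor(1)): buffer="hkpthexynexks" (len 13), cursors c3@1 c1@7 c2@11, authorship .....11..22..
After op 6 (delete): buffer="kptheyneks" (len 10), cursors c3@0 c1@5 c2@8, authorship ....1..2..
After op 7 (insert('b')): buffer="bkpthebynebks" (len 13), cursors c3@1 c1@7 c2@11, authorship 3....11..22..
After op 8 (move_right): buffer="bkpthebynebks" (len 13), cursors c3@2 c1@8 c2@12, authorship 3....11..22..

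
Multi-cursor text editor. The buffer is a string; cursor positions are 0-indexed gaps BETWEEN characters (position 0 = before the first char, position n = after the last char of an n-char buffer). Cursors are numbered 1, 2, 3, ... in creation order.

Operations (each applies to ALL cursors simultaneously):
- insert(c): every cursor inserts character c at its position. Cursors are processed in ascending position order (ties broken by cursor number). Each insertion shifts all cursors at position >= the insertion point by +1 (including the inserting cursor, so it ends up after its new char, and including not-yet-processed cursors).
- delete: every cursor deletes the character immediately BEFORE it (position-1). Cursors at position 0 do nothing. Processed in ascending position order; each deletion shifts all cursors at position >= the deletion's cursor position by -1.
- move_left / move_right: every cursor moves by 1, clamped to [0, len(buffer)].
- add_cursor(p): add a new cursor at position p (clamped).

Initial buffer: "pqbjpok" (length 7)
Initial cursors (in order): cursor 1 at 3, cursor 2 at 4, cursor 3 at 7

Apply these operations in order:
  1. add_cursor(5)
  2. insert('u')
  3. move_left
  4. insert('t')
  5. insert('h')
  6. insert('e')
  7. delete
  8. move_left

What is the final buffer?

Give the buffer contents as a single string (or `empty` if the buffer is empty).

After op 1 (add_cursor(5)): buffer="pqbjpok" (len 7), cursors c1@3 c2@4 c4@5 c3@7, authorship .......
After op 2 (insert('u')): buffer="pqbujupuoku" (len 11), cursors c1@4 c2@6 c4@8 c3@11, authorship ...1.2.4..3
After op 3 (move_left): buffer="pqbujupuoku" (len 11), cursors c1@3 c2@5 c4@7 c3@10, authorship ...1.2.4..3
After op 4 (insert('t')): buffer="pqbtujtuptuoktu" (len 15), cursors c1@4 c2@7 c4@10 c3@14, authorship ...11.22.44..33
After op 5 (insert('h')): buffer="pqbthujthupthuokthu" (len 19), cursors c1@5 c2@9 c4@13 c3@18, authorship ...111.222.444..333
After op 6 (insert('e')): buffer="pqbtheujtheuptheuoktheu" (len 23), cursors c1@6 c2@11 c4@16 c3@22, authorship ...1111.2222.4444..3333
After op 7 (delete): buffer="pqbthujthupthuokthu" (len 19), cursors c1@5 c2@9 c4@13 c3@18, authorship ...111.222.444..333
After op 8 (move_left): buffer="pqbthujthupthuokthu" (len 19), cursors c1@4 c2@8 c4@12 c3@17, authorship ...111.222.444..333

Answer: pqbthujthupthuokthu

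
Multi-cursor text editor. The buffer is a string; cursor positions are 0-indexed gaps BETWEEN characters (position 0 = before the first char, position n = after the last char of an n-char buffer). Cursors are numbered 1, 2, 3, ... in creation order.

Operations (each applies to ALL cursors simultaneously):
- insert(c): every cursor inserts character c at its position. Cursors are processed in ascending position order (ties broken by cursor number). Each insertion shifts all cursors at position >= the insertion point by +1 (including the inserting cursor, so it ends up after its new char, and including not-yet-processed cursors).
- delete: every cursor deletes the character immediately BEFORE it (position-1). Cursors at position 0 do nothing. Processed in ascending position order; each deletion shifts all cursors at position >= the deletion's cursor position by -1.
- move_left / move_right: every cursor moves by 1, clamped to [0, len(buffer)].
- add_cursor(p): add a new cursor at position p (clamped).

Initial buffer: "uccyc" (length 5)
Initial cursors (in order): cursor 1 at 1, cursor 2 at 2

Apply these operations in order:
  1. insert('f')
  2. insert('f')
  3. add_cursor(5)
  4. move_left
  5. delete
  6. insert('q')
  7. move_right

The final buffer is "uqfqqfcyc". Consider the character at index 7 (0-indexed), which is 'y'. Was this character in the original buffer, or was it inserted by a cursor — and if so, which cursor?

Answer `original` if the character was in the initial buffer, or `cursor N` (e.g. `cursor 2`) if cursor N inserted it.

After op 1 (insert('f')): buffer="ufcfcyc" (len 7), cursors c1@2 c2@4, authorship .1.2...
After op 2 (insert('f')): buffer="uffcffcyc" (len 9), cursors c1@3 c2@6, authorship .11.22...
After op 3 (add_cursor(5)): buffer="uffcffcyc" (len 9), cursors c1@3 c3@5 c2@6, authorship .11.22...
After op 4 (move_left): buffer="uffcffcyc" (len 9), cursors c1@2 c3@4 c2@5, authorship .11.22...
After op 5 (delete): buffer="uffcyc" (len 6), cursors c1@1 c2@2 c3@2, authorship .12...
After op 6 (insert('q')): buffer="uqfqqfcyc" (len 9), cursors c1@2 c2@5 c3@5, authorship .11232...
After op 7 (move_right): buffer="uqfqqfcyc" (len 9), cursors c1@3 c2@6 c3@6, authorship .11232...
Authorship (.=original, N=cursor N): . 1 1 2 3 2 . . .
Index 7: author = original

Answer: original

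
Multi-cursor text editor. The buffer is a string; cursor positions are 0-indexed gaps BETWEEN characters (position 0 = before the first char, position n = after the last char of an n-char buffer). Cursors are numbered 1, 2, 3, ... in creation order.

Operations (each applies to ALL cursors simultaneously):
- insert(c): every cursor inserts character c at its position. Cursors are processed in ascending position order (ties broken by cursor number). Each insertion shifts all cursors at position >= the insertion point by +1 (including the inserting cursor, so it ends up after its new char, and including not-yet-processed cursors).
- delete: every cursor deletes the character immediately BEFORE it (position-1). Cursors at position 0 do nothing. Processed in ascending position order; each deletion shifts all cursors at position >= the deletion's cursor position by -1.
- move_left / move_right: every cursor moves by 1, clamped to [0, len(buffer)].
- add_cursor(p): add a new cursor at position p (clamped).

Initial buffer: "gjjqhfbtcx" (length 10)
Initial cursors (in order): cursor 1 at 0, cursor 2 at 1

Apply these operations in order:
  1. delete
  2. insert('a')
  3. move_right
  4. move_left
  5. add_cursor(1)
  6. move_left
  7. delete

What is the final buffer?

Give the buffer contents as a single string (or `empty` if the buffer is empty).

Answer: ajjqhfbtcx

Derivation:
After op 1 (delete): buffer="jjqhfbtcx" (len 9), cursors c1@0 c2@0, authorship .........
After op 2 (insert('a')): buffer="aajjqhfbtcx" (len 11), cursors c1@2 c2@2, authorship 12.........
After op 3 (move_right): buffer="aajjqhfbtcx" (len 11), cursors c1@3 c2@3, authorship 12.........
After op 4 (move_left): buffer="aajjqhfbtcx" (len 11), cursors c1@2 c2@2, authorship 12.........
After op 5 (add_cursor(1)): buffer="aajjqhfbtcx" (len 11), cursors c3@1 c1@2 c2@2, authorship 12.........
After op 6 (move_left): buffer="aajjqhfbtcx" (len 11), cursors c3@0 c1@1 c2@1, authorship 12.........
After op 7 (delete): buffer="ajjqhfbtcx" (len 10), cursors c1@0 c2@0 c3@0, authorship 2.........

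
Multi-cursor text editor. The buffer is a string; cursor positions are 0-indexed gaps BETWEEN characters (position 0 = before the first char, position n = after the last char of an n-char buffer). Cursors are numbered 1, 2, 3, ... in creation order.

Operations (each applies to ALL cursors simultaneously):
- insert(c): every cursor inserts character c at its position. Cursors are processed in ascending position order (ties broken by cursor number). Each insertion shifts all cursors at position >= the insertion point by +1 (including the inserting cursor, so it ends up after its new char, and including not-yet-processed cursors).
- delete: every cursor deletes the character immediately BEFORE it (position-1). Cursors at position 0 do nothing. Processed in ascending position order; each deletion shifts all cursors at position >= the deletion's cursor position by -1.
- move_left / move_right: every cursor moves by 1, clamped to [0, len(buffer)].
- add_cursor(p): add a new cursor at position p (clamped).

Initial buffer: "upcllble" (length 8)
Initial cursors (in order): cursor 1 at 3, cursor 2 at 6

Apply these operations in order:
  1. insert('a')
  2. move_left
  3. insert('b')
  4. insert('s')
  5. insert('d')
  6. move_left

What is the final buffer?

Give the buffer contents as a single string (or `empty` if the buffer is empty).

After op 1 (insert('a')): buffer="upcallbale" (len 10), cursors c1@4 c2@8, authorship ...1...2..
After op 2 (move_left): buffer="upcallbale" (len 10), cursors c1@3 c2@7, authorship ...1...2..
After op 3 (insert('b')): buffer="upcballbbale" (len 12), cursors c1@4 c2@9, authorship ...11...22..
After op 4 (insert('s')): buffer="upcbsallbbsale" (len 14), cursors c1@5 c2@11, authorship ...111...222..
After op 5 (insert('d')): buffer="upcbsdallbbsdale" (len 16), cursors c1@6 c2@13, authorship ...1111...2222..
After op 6 (move_left): buffer="upcbsdallbbsdale" (len 16), cursors c1@5 c2@12, authorship ...1111...2222..

Answer: upcbsdallbbsdale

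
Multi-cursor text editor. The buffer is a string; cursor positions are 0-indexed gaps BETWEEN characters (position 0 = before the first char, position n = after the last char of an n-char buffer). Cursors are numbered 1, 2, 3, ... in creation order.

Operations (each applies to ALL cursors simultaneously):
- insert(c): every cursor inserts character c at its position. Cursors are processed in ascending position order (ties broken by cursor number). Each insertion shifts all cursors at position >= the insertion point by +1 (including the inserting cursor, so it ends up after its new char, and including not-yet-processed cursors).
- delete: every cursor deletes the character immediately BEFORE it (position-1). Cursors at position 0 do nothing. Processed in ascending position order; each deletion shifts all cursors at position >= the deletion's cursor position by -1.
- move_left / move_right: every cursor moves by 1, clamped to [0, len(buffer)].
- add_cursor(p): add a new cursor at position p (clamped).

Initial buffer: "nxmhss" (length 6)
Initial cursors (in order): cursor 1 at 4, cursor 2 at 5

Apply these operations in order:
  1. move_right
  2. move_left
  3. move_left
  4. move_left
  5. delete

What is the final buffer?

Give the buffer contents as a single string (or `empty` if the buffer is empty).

After op 1 (move_right): buffer="nxmhss" (len 6), cursors c1@5 c2@6, authorship ......
After op 2 (move_left): buffer="nxmhss" (len 6), cursors c1@4 c2@5, authorship ......
After op 3 (move_left): buffer="nxmhss" (len 6), cursors c1@3 c2@4, authorship ......
After op 4 (move_left): buffer="nxmhss" (len 6), cursors c1@2 c2@3, authorship ......
After op 5 (delete): buffer="nhss" (len 4), cursors c1@1 c2@1, authorship ....

Answer: nhss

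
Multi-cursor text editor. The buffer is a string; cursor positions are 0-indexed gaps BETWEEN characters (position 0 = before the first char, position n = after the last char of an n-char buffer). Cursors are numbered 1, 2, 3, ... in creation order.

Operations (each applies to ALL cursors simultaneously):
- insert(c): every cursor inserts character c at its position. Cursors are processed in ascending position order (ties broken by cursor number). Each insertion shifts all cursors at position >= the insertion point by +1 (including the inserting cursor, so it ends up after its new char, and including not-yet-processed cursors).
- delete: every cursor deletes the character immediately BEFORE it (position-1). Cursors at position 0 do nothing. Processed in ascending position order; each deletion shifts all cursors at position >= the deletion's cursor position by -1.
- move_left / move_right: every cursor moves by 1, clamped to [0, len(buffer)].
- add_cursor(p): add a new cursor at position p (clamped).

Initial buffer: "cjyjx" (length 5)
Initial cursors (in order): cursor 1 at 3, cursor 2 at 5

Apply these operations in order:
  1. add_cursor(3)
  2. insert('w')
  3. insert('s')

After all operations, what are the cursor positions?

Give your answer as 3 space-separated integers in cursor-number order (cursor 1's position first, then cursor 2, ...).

After op 1 (add_cursor(3)): buffer="cjyjx" (len 5), cursors c1@3 c3@3 c2@5, authorship .....
After op 2 (insert('w')): buffer="cjywwjxw" (len 8), cursors c1@5 c3@5 c2@8, authorship ...13..2
After op 3 (insert('s')): buffer="cjywwssjxws" (len 11), cursors c1@7 c3@7 c2@11, authorship ...1313..22

Answer: 7 11 7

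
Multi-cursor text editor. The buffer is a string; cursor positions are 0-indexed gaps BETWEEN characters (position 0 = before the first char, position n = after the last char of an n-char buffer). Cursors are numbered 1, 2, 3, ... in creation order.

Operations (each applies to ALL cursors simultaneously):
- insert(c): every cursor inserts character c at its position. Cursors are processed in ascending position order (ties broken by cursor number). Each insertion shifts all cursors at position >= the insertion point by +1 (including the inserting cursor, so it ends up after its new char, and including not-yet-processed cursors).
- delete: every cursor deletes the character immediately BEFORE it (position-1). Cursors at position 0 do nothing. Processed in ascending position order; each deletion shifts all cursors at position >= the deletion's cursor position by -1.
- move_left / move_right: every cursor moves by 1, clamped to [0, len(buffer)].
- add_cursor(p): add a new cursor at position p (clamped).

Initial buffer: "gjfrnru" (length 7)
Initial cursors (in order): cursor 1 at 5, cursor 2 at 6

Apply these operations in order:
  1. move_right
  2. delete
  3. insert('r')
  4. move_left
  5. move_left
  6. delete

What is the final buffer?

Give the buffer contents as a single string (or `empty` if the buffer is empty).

After op 1 (move_right): buffer="gjfrnru" (len 7), cursors c1@6 c2@7, authorship .......
After op 2 (delete): buffer="gjfrn" (len 5), cursors c1@5 c2@5, authorship .....
After op 3 (insert('r')): buffer="gjfrnrr" (len 7), cursors c1@7 c2@7, authorship .....12
After op 4 (move_left): buffer="gjfrnrr" (len 7), cursors c1@6 c2@6, authorship .....12
After op 5 (move_left): buffer="gjfrnrr" (len 7), cursors c1@5 c2@5, authorship .....12
After op 6 (delete): buffer="gjfrr" (len 5), cursors c1@3 c2@3, authorship ...12

Answer: gjfrr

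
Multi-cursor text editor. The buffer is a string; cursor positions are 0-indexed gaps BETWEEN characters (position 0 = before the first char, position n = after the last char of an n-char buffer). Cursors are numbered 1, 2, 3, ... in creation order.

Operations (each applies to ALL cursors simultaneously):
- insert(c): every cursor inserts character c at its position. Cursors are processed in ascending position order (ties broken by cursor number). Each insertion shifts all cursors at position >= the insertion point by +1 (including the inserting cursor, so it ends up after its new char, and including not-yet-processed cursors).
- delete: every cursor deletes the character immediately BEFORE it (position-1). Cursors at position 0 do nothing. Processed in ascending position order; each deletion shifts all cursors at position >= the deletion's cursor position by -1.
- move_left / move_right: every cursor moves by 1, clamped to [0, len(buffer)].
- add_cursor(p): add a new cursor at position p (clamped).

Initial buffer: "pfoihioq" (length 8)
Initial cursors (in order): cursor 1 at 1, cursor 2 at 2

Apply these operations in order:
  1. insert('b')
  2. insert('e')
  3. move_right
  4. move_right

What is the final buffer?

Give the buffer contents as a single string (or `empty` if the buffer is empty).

Answer: pbefbeoihioq

Derivation:
After op 1 (insert('b')): buffer="pbfboihioq" (len 10), cursors c1@2 c2@4, authorship .1.2......
After op 2 (insert('e')): buffer="pbefbeoihioq" (len 12), cursors c1@3 c2@6, authorship .11.22......
After op 3 (move_right): buffer="pbefbeoihioq" (len 12), cursors c1@4 c2@7, authorship .11.22......
After op 4 (move_right): buffer="pbefbeoihioq" (len 12), cursors c1@5 c2@8, authorship .11.22......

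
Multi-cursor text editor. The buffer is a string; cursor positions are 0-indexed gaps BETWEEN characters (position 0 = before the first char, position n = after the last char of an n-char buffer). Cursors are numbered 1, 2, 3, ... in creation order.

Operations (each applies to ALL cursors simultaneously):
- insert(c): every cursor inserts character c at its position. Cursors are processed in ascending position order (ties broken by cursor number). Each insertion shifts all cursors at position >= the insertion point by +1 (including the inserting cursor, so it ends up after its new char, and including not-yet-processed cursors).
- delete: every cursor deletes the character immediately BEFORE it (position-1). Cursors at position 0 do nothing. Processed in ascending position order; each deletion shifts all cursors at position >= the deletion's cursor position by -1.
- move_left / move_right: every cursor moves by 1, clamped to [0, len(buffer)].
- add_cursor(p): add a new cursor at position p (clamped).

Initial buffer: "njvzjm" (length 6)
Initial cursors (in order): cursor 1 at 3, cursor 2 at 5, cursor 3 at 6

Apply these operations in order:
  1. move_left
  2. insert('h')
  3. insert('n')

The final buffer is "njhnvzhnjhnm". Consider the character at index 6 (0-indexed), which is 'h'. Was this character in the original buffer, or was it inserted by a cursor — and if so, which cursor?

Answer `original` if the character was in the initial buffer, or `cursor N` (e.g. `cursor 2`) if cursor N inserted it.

Answer: cursor 2

Derivation:
After op 1 (move_left): buffer="njvzjm" (len 6), cursors c1@2 c2@4 c3@5, authorship ......
After op 2 (insert('h')): buffer="njhvzhjhm" (len 9), cursors c1@3 c2@6 c3@8, authorship ..1..2.3.
After op 3 (insert('n')): buffer="njhnvzhnjhnm" (len 12), cursors c1@4 c2@8 c3@11, authorship ..11..22.33.
Authorship (.=original, N=cursor N): . . 1 1 . . 2 2 . 3 3 .
Index 6: author = 2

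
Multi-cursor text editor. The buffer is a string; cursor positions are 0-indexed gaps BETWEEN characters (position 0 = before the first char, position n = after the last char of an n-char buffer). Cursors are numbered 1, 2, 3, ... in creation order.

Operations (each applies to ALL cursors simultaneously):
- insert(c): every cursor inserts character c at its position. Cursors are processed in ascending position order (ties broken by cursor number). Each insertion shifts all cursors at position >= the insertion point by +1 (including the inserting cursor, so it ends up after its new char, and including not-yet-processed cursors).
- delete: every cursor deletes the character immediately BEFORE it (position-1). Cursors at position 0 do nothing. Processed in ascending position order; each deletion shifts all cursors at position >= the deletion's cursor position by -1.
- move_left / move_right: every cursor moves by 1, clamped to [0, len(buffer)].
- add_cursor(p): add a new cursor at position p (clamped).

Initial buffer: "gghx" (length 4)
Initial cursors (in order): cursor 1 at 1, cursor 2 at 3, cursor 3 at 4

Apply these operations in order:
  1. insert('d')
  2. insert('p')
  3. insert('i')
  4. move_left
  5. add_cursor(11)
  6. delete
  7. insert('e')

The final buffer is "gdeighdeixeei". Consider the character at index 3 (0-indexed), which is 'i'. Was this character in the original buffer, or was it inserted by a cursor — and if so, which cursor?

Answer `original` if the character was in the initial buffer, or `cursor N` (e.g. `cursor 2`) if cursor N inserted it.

Answer: cursor 1

Derivation:
After op 1 (insert('d')): buffer="gdghdxd" (len 7), cursors c1@2 c2@5 c3@7, authorship .1..2.3
After op 2 (insert('p')): buffer="gdpghdpxdp" (len 10), cursors c1@3 c2@7 c3@10, authorship .11..22.33
After op 3 (insert('i')): buffer="gdpighdpixdpi" (len 13), cursors c1@4 c2@9 c3@13, authorship .111..222.333
After op 4 (move_left): buffer="gdpighdpixdpi" (len 13), cursors c1@3 c2@8 c3@12, authorship .111..222.333
After op 5 (add_cursor(11)): buffer="gdpighdpixdpi" (len 13), cursors c1@3 c2@8 c4@11 c3@12, authorship .111..222.333
After op 6 (delete): buffer="gdighdixi" (len 9), cursors c1@2 c2@6 c3@8 c4@8, authorship .11..22.3
After op 7 (insert('e')): buffer="gdeighdeixeei" (len 13), cursors c1@3 c2@8 c3@12 c4@12, authorship .111..222.343
Authorship (.=original, N=cursor N): . 1 1 1 . . 2 2 2 . 3 4 3
Index 3: author = 1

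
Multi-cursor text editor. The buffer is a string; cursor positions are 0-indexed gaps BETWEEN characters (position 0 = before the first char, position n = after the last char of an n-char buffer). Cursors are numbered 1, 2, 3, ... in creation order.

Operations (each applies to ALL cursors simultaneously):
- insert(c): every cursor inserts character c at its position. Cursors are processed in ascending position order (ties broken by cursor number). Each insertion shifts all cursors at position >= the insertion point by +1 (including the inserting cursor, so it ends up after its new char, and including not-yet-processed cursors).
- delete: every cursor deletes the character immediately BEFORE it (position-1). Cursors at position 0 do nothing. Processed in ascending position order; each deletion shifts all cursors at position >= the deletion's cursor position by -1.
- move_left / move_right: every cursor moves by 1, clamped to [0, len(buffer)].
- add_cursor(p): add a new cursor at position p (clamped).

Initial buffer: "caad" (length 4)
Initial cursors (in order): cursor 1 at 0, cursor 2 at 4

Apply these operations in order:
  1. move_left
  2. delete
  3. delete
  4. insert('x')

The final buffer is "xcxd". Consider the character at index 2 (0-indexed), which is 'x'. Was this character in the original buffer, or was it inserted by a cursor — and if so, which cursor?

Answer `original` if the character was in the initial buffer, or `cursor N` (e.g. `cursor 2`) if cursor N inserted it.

Answer: cursor 2

Derivation:
After op 1 (move_left): buffer="caad" (len 4), cursors c1@0 c2@3, authorship ....
After op 2 (delete): buffer="cad" (len 3), cursors c1@0 c2@2, authorship ...
After op 3 (delete): buffer="cd" (len 2), cursors c1@0 c2@1, authorship ..
After op 4 (insert('x')): buffer="xcxd" (len 4), cursors c1@1 c2@3, authorship 1.2.
Authorship (.=original, N=cursor N): 1 . 2 .
Index 2: author = 2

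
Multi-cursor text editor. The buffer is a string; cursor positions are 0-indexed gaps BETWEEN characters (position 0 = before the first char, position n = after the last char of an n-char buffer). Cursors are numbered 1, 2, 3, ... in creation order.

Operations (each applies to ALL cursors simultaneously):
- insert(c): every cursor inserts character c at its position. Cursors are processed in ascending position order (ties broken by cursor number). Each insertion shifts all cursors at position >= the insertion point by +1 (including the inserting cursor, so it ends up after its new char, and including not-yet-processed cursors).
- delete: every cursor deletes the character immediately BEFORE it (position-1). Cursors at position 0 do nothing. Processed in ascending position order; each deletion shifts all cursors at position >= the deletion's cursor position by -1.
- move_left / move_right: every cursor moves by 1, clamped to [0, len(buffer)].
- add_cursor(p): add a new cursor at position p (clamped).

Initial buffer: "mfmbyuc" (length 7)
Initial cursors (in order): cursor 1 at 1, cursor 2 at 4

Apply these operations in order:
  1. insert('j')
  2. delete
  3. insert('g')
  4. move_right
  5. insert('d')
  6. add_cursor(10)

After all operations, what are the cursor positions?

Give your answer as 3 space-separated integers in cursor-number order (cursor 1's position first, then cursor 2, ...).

Answer: 4 9 10

Derivation:
After op 1 (insert('j')): buffer="mjfmbjyuc" (len 9), cursors c1@2 c2@6, authorship .1...2...
After op 2 (delete): buffer="mfmbyuc" (len 7), cursors c1@1 c2@4, authorship .......
After op 3 (insert('g')): buffer="mgfmbgyuc" (len 9), cursors c1@2 c2@6, authorship .1...2...
After op 4 (move_right): buffer="mgfmbgyuc" (len 9), cursors c1@3 c2@7, authorship .1...2...
After op 5 (insert('d')): buffer="mgfdmbgyduc" (len 11), cursors c1@4 c2@9, authorship .1.1..2.2..
After op 6 (add_cursor(10)): buffer="mgfdmbgyduc" (len 11), cursors c1@4 c2@9 c3@10, authorship .1.1..2.2..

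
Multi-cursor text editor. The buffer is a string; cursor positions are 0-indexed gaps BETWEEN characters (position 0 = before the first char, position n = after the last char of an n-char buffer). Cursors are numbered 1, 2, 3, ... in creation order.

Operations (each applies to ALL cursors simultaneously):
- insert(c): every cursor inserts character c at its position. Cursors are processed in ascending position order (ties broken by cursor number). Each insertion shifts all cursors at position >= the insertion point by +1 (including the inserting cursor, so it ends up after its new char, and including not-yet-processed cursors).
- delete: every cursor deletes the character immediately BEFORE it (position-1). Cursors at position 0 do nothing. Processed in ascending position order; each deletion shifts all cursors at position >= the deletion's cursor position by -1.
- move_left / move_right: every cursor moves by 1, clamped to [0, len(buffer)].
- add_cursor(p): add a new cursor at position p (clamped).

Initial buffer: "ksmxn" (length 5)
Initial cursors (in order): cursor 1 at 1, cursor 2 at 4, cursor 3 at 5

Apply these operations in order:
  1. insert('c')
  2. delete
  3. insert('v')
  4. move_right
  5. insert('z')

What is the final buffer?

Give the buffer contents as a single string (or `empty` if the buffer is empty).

Answer: kvszmxvnzvz

Derivation:
After op 1 (insert('c')): buffer="kcsmxcnc" (len 8), cursors c1@2 c2@6 c3@8, authorship .1...2.3
After op 2 (delete): buffer="ksmxn" (len 5), cursors c1@1 c2@4 c3@5, authorship .....
After op 3 (insert('v')): buffer="kvsmxvnv" (len 8), cursors c1@2 c2@6 c3@8, authorship .1...2.3
After op 4 (move_right): buffer="kvsmxvnv" (len 8), cursors c1@3 c2@7 c3@8, authorship .1...2.3
After op 5 (insert('z')): buffer="kvszmxvnzvz" (len 11), cursors c1@4 c2@9 c3@11, authorship .1.1..2.233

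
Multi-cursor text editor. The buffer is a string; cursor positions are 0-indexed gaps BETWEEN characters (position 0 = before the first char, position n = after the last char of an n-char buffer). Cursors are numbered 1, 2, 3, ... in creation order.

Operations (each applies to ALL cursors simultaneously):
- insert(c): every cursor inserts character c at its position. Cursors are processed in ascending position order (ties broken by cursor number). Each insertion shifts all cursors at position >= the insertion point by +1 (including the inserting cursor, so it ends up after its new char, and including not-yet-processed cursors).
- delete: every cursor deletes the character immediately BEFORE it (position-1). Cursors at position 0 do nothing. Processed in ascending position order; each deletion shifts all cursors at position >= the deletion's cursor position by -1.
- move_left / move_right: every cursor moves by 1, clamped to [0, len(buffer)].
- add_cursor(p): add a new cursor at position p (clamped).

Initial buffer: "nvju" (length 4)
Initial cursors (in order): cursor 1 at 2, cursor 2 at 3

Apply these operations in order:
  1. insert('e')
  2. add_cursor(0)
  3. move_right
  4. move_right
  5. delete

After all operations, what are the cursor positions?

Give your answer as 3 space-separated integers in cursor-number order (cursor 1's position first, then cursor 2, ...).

Answer: 3 3 1

Derivation:
After op 1 (insert('e')): buffer="nvejeu" (len 6), cursors c1@3 c2@5, authorship ..1.2.
After op 2 (add_cursor(0)): buffer="nvejeu" (len 6), cursors c3@0 c1@3 c2@5, authorship ..1.2.
After op 3 (move_right): buffer="nvejeu" (len 6), cursors c3@1 c1@4 c2@6, authorship ..1.2.
After op 4 (move_right): buffer="nvejeu" (len 6), cursors c3@2 c1@5 c2@6, authorship ..1.2.
After op 5 (delete): buffer="nej" (len 3), cursors c3@1 c1@3 c2@3, authorship .1.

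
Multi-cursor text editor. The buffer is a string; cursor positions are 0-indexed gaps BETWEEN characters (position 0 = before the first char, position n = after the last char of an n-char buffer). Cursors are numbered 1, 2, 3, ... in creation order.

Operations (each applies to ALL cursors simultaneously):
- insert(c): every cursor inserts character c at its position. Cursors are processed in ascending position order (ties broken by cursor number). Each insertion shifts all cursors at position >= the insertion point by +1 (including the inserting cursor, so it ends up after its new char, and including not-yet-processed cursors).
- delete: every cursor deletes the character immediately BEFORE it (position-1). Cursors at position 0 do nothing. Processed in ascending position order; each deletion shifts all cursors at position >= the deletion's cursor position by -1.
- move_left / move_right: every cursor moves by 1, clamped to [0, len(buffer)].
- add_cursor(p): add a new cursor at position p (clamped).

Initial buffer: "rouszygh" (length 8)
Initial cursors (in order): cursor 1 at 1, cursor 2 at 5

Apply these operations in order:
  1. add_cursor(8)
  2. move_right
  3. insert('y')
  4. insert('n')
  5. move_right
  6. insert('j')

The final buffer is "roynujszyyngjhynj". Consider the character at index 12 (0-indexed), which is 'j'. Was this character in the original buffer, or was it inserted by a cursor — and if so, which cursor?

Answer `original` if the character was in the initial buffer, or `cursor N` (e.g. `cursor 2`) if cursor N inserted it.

Answer: cursor 2

Derivation:
After op 1 (add_cursor(8)): buffer="rouszygh" (len 8), cursors c1@1 c2@5 c3@8, authorship ........
After op 2 (move_right): buffer="rouszygh" (len 8), cursors c1@2 c2@6 c3@8, authorship ........
After op 3 (insert('y')): buffer="royuszyyghy" (len 11), cursors c1@3 c2@8 c3@11, authorship ..1....2..3
After op 4 (insert('n')): buffer="roynuszyynghyn" (len 14), cursors c1@4 c2@10 c3@14, authorship ..11....22..33
After op 5 (move_right): buffer="roynuszyynghyn" (len 14), cursors c1@5 c2@11 c3@14, authorship ..11....22..33
After op 6 (insert('j')): buffer="roynujszyyngjhynj" (len 17), cursors c1@6 c2@13 c3@17, authorship ..11.1...22.2.333
Authorship (.=original, N=cursor N): . . 1 1 . 1 . . . 2 2 . 2 . 3 3 3
Index 12: author = 2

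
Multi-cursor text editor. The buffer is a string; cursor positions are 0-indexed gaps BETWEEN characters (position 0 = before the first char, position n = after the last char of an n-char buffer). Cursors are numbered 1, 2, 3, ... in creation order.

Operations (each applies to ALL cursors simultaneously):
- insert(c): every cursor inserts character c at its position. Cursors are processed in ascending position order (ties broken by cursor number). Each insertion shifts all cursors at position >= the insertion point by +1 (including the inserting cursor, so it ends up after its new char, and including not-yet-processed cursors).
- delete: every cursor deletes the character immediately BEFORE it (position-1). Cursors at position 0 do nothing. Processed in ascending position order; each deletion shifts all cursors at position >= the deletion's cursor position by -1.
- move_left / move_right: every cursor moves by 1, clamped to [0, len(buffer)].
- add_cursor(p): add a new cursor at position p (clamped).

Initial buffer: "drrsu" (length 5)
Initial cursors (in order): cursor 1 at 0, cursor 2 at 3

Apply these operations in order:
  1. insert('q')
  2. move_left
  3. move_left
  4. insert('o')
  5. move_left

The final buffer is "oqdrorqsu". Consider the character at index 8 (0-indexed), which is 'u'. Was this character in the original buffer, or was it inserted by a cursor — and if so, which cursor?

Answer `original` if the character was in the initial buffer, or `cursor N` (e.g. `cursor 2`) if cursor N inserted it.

After op 1 (insert('q')): buffer="qdrrqsu" (len 7), cursors c1@1 c2@5, authorship 1...2..
After op 2 (move_left): buffer="qdrrqsu" (len 7), cursors c1@0 c2@4, authorship 1...2..
After op 3 (move_left): buffer="qdrrqsu" (len 7), cursors c1@0 c2@3, authorship 1...2..
After op 4 (insert('o')): buffer="oqdrorqsu" (len 9), cursors c1@1 c2@5, authorship 11..2.2..
After op 5 (move_left): buffer="oqdrorqsu" (len 9), cursors c1@0 c2@4, authorship 11..2.2..
Authorship (.=original, N=cursor N): 1 1 . . 2 . 2 . .
Index 8: author = original

Answer: original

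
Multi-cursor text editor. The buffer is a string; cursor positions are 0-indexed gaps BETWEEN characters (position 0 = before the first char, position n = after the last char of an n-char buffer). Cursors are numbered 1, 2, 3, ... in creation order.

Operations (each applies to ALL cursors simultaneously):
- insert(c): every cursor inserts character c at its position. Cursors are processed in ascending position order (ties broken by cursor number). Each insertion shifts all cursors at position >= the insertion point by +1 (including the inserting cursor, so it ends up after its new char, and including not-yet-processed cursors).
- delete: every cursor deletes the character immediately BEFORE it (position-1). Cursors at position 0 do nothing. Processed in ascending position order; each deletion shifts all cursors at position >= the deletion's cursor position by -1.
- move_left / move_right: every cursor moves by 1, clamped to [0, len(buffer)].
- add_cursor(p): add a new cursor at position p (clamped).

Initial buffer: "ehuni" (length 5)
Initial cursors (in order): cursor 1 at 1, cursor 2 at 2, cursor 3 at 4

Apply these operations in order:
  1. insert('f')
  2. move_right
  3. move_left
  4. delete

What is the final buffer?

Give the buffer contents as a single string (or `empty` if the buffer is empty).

After op 1 (insert('f')): buffer="efhfunfi" (len 8), cursors c1@2 c2@4 c3@7, authorship .1.2..3.
After op 2 (move_right): buffer="efhfunfi" (len 8), cursors c1@3 c2@5 c3@8, authorship .1.2..3.
After op 3 (move_left): buffer="efhfunfi" (len 8), cursors c1@2 c2@4 c3@7, authorship .1.2..3.
After op 4 (delete): buffer="ehuni" (len 5), cursors c1@1 c2@2 c3@4, authorship .....

Answer: ehuni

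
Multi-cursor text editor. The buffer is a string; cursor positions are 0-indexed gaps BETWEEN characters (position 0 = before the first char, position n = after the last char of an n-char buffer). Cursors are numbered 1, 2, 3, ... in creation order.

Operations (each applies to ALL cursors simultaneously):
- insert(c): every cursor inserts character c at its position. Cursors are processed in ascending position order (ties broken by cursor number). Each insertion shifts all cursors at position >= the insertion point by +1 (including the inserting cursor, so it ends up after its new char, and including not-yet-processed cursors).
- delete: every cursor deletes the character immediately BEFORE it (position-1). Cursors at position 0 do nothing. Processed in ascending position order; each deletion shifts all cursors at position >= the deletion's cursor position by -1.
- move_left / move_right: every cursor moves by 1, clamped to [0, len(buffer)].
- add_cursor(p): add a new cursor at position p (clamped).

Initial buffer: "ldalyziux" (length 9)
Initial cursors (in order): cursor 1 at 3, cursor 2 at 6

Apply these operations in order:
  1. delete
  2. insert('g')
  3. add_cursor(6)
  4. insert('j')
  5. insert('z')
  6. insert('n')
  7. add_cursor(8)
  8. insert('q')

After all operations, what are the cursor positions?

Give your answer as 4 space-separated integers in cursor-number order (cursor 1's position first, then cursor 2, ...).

Answer: 7 19 19 10

Derivation:
After op 1 (delete): buffer="ldlyiux" (len 7), cursors c1@2 c2@4, authorship .......
After op 2 (insert('g')): buffer="ldglygiux" (len 9), cursors c1@3 c2@6, authorship ..1..2...
After op 3 (add_cursor(6)): buffer="ldglygiux" (len 9), cursors c1@3 c2@6 c3@6, authorship ..1..2...
After op 4 (insert('j')): buffer="ldgjlygjjiux" (len 12), cursors c1@4 c2@9 c3@9, authorship ..11..223...
After op 5 (insert('z')): buffer="ldgjzlygjjzziux" (len 15), cursors c1@5 c2@12 c3@12, authorship ..111..22323...
After op 6 (insert('n')): buffer="ldgjznlygjjzznniux" (len 18), cursors c1@6 c2@15 c3@15, authorship ..1111..2232323...
After op 7 (add_cursor(8)): buffer="ldgjznlygjjzznniux" (len 18), cursors c1@6 c4@8 c2@15 c3@15, authorship ..1111..2232323...
After op 8 (insert('q')): buffer="ldgjznqlyqgjjzznnqqiux" (len 22), cursors c1@7 c4@10 c2@19 c3@19, authorship ..11111..4223232323...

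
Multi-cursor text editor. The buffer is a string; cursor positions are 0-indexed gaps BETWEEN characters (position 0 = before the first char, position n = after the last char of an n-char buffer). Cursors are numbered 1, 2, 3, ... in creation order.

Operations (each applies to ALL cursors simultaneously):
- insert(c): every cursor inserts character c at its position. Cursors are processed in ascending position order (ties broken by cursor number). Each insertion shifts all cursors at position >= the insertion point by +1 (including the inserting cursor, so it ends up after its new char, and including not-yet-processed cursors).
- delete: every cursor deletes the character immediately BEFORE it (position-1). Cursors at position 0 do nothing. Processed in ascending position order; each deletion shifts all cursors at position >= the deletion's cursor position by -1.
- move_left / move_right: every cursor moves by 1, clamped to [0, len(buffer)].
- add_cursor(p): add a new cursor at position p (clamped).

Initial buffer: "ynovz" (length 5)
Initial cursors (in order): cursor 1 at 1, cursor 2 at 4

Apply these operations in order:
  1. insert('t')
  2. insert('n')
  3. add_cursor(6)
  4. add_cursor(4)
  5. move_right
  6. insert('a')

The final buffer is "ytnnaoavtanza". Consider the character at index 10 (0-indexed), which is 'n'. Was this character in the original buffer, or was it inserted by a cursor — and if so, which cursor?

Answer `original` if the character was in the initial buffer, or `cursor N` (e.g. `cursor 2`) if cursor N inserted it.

After op 1 (insert('t')): buffer="ytnovtz" (len 7), cursors c1@2 c2@6, authorship .1...2.
After op 2 (insert('n')): buffer="ytnnovtnz" (len 9), cursors c1@3 c2@8, authorship .11...22.
After op 3 (add_cursor(6)): buffer="ytnnovtnz" (len 9), cursors c1@3 c3@6 c2@8, authorship .11...22.
After op 4 (add_cursor(4)): buffer="ytnnovtnz" (len 9), cursors c1@3 c4@4 c3@6 c2@8, authorship .11...22.
After op 5 (move_right): buffer="ytnnovtnz" (len 9), cursors c1@4 c4@5 c3@7 c2@9, authorship .11...22.
After op 6 (insert('a')): buffer="ytnnaoavtanza" (len 13), cursors c1@5 c4@7 c3@10 c2@13, authorship .11.1.4.232.2
Authorship (.=original, N=cursor N): . 1 1 . 1 . 4 . 2 3 2 . 2
Index 10: author = 2

Answer: cursor 2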